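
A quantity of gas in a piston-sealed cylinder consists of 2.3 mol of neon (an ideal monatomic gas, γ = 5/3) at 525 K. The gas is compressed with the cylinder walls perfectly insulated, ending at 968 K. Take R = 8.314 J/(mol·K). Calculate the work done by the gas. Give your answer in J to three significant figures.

W ≈ -12700 J

Adiabatic ⇒ Q = 0, so W_by = −ΔU = nCᵥ(T₁ − T₂).
Cᵥ = 3R/2 = 12.47 J/(mol·K).
W = (2.3)(12.47)(525 − 968) = -12707 J.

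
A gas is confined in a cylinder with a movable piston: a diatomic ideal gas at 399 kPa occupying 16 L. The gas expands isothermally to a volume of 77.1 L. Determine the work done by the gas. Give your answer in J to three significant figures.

W ≈ 10000 J

Isothermal: W = nRT ln(V₂/V₁) = P₁V₁ ln(V₂/V₁).
P₁V₁ = (399 kPa)(16 L) = 6384 J.
W = 6384 × ln(77.1/16) = 6384 × 1.573
W_by_gas = 10039 J.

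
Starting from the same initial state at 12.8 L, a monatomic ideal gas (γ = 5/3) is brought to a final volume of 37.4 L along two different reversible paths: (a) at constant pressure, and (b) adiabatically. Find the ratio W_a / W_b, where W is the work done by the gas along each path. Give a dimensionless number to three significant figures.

Path (a) isobaric: W = P₁(V₂ − V₁) → W_a/(P₁V₁) = 1.922.
Path (b) adiabatic: W = P₁V₁(1 − (V₁/V₂)^(γ−1))/(γ−1) → W_b/(P₁V₁) = 0.7661.
W_a / W_b = 1.922 / 0.7661 = 2.509.

W_a / W_b ≈ 2.51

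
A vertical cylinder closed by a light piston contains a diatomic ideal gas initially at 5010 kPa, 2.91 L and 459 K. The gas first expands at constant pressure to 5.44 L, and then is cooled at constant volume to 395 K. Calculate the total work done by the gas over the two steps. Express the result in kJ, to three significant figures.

Step 1 (isobaric): W = PΔV = (5010 kPa)(5.44 − 2.91 L) = 12675 J.
Step 2 (isochoric): W = 0 (constant volume).
W_total = 12675 + 0 = 12675 J.

W_total ≈ 12.7 kJ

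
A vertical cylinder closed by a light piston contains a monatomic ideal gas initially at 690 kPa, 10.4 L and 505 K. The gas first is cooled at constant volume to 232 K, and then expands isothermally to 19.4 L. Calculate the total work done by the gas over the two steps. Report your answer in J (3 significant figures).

Step 1 (isochoric): W = 0 (constant volume).
After step 1: P = 317 kPa (V unchanged).
Step 2 (isothermal): W = P₁V₁ ln(V₂/V₁) = (3297) ln(19.4/10.4) = 2055 J.
W_total = 0 + 2055 = 2055 J.

W_total ≈ 2060 J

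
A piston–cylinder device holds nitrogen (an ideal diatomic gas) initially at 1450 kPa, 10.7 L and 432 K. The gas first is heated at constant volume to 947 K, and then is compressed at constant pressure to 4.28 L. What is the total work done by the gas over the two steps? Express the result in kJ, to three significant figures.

W_total ≈ -20.4 kJ

Step 1 (isochoric): W = 0 (constant volume).
After step 1: P = 3179 kPa (V unchanged).
Step 2 (isobaric): W = PΔV = (3179 kPa)(4.28 − 10.7 L) = -20407 J.
W_total = 0 − 20407 = -20407 J.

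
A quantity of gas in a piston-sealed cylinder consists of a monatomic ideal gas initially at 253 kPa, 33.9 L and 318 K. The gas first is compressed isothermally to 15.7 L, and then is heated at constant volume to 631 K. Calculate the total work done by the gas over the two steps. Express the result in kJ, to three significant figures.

W_total ≈ -6.60 kJ

Step 1 (isothermal): W = P₁V₁ ln(V₂/V₁) = (8577) ln(15.7/33.9) = -6602 J.
Step 2 (isochoric): W = 0 (constant volume).
W_total = -6602 + 0 = -6602 J.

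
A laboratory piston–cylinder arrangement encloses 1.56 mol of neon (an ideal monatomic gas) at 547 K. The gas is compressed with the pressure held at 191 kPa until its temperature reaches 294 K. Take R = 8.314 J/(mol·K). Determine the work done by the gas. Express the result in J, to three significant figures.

Isobaric: W = P ΔV = nR ΔT.
W = (1.56)(8.314)(294 − 547) = -3281 J.

W ≈ -3280 J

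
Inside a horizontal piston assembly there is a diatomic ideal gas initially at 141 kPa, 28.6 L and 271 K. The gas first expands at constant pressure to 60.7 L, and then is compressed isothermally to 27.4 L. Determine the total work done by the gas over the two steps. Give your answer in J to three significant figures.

W_total ≈ -2280 J

Step 1 (isobaric): W = PΔV = (141 kPa)(60.7 − 28.6 L) = 4526 J.
After step 1: P = 141 kPa, V = 60.7 L, T = 575.2 K.
Step 2 (isothermal): W = P₁V₁ ln(V₂/V₁) = (8559) ln(27.4/60.7) = -6808 J.
W_total = 4526 − 6808 = -2281 J.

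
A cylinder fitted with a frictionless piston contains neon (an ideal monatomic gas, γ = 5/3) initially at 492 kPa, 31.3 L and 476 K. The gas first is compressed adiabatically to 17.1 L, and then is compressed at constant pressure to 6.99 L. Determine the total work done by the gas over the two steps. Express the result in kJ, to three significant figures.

Step 1 (adiabatic): W = (P₁V₁ − P₂V₂)/(γ−1) = (15400 − 23043)/0.667 = -11465 J.
After step 1: P = 1348 kPa, V = 17.1 L, T = 712.3 K.
Step 2 (isobaric): W = PΔV = (1348 kPa)(6.99 − 17.1 L) = -13624 J.
W_total = -11465 − 13624 = -25089 J.

W_total ≈ -25.1 kJ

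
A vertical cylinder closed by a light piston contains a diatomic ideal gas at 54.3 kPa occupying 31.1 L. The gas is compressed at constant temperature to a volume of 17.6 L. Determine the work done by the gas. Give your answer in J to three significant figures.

W ≈ -961 J

Isothermal: W = nRT ln(V₂/V₁) = P₁V₁ ln(V₂/V₁).
P₁V₁ = (54.3 kPa)(31.1 L) = 1689 J.
W = 1689 × ln(17.6/31.1) = 1689 × -0.5693
W_by_gas = -961.4 J.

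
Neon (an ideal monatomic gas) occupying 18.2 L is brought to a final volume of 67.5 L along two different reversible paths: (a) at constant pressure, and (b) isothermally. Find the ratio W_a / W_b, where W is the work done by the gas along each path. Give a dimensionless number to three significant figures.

W_a / W_b ≈ 2.07

Path (a) isobaric: W = P₁(V₂ − V₁) → W_a/(P₁V₁) = 2.709.
Path (b) isothermal: W = P₁V₁ ln(V₂/V₁) → W_b/(P₁V₁) = 1.311.
W_a / W_b = 2.709 / 1.311 = 2.067.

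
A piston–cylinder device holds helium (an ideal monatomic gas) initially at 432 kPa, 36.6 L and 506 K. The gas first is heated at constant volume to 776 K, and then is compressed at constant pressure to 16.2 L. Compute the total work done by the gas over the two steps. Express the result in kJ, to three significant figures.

W_total ≈ -13.5 kJ

Step 1 (isochoric): W = 0 (constant volume).
After step 1: P = 662.5 kPa (V unchanged).
Step 2 (isobaric): W = PΔV = (662.5 kPa)(16.2 − 36.6 L) = -13515 J.
W_total = 0 − 13515 = -13515 J.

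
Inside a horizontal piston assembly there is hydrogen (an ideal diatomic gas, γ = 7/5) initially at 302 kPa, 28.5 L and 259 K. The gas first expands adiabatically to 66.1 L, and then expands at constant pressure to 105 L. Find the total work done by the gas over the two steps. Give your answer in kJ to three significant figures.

Step 1 (adiabatic): W = (P₁V₁ − P₂V₂)/(γ−1) = (8607 − 6148)/0.4 = 6148 J.
After step 1: P = 93.01 kPa, V = 66.1 L, T = 185 K.
Step 2 (isobaric): W = PΔV = (93.01 kPa)(105 − 66.1 L) = 3618 J.
W_total = 6148 + 3618 = 9766 J.

W_total ≈ 9.77 kJ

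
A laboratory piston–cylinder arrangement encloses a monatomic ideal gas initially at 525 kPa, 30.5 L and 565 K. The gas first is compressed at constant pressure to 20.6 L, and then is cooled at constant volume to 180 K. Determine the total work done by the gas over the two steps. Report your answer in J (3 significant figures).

Step 1 (isobaric): W = PΔV = (525 kPa)(20.6 − 30.5 L) = -5197 J.
Step 2 (isochoric): W = 0 (constant volume).
W_total = -5197 + 0 = -5197 J.

W_total ≈ -5200 J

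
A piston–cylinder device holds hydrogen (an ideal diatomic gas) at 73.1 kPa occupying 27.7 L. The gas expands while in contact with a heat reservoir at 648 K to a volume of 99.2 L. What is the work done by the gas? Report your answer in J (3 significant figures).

Isothermal: W = nRT ln(V₂/V₁) = P₁V₁ ln(V₂/V₁).
P₁V₁ = (73.1 kPa)(27.7 L) = 2025 J.
W = 2025 × ln(99.2/27.7) = 2025 × 1.276
W_by_gas = 2583 J.

W ≈ 2580 J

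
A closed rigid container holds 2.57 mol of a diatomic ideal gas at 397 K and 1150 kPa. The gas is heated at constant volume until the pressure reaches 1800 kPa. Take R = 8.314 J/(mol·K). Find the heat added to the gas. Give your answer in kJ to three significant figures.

Q ≈ 12.0 kJ

Constant volume ⇒ W = 0, so Q = ΔU = nCᵥΔT with Cᵥ = 5R/2 = 20.79 J/(mol·K).
At constant V, T₂/T₁ = P₂/P₁ ⇒ ΔT = T₁(P₂/P₁ − 1) = 397·(1800/1150 − 1) = 224.4 K.
ΔU = (2.57)(20.79)(224.4) = 11986 J.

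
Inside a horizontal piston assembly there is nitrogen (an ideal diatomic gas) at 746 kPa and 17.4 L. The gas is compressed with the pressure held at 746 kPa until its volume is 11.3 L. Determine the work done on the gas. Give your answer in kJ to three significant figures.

Isobaric: W = P ΔV.
W = (746 kPa)(11.3 − 17.4 L) = (746)(-6.1) = -4551 J.
Work on gas = −W_by = 4551 J.

W ≈ 4.55 kJ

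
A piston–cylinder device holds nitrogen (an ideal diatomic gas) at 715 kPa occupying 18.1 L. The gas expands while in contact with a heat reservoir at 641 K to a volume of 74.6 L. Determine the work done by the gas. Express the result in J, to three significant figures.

Isothermal: W = nRT ln(V₂/V₁) = P₁V₁ ln(V₂/V₁).
P₁V₁ = (715 kPa)(18.1 L) = 12942 J.
W = 12942 × ln(74.6/18.1) = 12942 × 1.416
W_by_gas = 18328 J.

W ≈ 18300 J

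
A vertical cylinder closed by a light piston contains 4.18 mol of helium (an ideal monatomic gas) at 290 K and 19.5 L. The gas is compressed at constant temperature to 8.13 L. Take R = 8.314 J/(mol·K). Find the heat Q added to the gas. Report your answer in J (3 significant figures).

Q ≈ -8820 J

Isothermal ⇒ ΔU = 0, so Q = W = nRT ln(V₂/V₁).
Q = (4.18)(8.314)(290) ln(8.13/19.5) = 10078 × -0.8749 = -8817 J.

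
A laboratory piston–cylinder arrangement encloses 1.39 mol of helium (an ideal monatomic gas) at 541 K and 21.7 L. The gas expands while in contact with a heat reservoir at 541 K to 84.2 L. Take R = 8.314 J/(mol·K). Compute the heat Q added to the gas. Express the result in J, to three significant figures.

Q ≈ 8480 J

Isothermal ⇒ ΔU = 0, so Q = W = nRT ln(V₂/V₁).
Q = (1.39)(8.314)(541) ln(84.2/21.7) = 6252 × 1.356 = 8477 J.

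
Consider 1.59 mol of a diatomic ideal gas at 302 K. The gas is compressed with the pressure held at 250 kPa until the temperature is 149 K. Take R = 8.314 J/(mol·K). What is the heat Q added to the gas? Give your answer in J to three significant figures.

Q ≈ -7080 J

Isobaric: W = nRΔT = (1.59)(8.314)(-153) = -2023 J.
ΔU = nCᵥΔT with Cᵥ = 5R/2: ΔU = (1.59)(20.79)(-153) = -5056 J.
Q = ΔU + W = -5056 − 2023 = -7079 J.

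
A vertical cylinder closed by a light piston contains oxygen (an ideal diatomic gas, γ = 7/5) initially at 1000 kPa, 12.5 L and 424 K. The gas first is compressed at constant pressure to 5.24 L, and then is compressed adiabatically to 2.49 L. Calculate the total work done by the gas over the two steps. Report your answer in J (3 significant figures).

Step 1 (isobaric): W = PΔV = (1000 kPa)(5.24 − 12.5 L) = -7260 J.
After step 1: P = 1000 kPa, V = 5.24 L, T = 177.7 K.
Step 2 (adiabatic): W = (P₁V₁ − P₂V₂)/(γ−1) = (5240 − 7056)/0.4 = -4541 J.
W_total = -7260 − 4541 = -11801 J.

W_total ≈ -11800 J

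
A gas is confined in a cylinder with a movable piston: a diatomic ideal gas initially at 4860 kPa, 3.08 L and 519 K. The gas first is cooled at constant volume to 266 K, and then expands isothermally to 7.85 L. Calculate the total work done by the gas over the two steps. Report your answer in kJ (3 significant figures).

Step 1 (isochoric): W = 0 (constant volume).
After step 1: P = 2491 kPa (V unchanged).
Step 2 (isothermal): W = P₁V₁ ln(V₂/V₁) = (7672) ln(7.85/3.08) = 7178 J.
W_total = 0 + 7178 = 7178 J.

W_total ≈ 7.18 kJ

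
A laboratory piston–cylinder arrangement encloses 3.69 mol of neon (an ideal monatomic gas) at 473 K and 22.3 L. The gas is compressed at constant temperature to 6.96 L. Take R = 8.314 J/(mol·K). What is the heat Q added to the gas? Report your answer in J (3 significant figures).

Isothermal ⇒ ΔU = 0, so Q = W = nRT ln(V₂/V₁).
Q = (3.69)(8.314)(473) ln(6.96/22.3) = 14511 × -1.164 = -16897 J.

Q ≈ -16900 J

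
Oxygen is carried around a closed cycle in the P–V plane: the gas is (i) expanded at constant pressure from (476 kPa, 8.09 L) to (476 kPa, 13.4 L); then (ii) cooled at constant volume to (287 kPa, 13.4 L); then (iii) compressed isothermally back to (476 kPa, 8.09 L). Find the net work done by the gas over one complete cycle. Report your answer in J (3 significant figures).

W_net ≈ 587 J

Leg (i): W = PΔV = (476)(13.4 − 8.09) = 2528 J.
Leg (ii): W = 0.
Leg (iii): W = PᵢVᵢ ln(V_f/Vᵢ) = (3846) ln(8.09/13.4) = -1941 J.
W_net = 2528 − 1941 = 586.9 J.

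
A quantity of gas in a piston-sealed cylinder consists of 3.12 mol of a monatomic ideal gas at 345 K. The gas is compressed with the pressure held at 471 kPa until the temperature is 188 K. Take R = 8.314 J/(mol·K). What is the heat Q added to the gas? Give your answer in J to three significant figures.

Q ≈ -10200 J

Isobaric: W = nRΔT = (3.12)(8.314)(-157) = -4073 J.
ΔU = nCᵥΔT with Cᵥ = 3R/2: ΔU = (3.12)(12.47)(-157) = -6109 J.
Q = ΔU + W = -6109 − 4073 = -10181 J.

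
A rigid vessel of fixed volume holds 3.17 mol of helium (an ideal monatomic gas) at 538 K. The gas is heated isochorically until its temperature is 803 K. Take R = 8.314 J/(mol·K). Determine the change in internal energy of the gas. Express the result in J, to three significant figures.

ΔU ≈ 10500 J

Constant volume ⇒ W = 0, so Q = ΔU = nCᵥΔT with Cᵥ = 3R/2 = 12.47 J/(mol·K).
ΔU = (3.17)(12.47)(803 − 538) = 10476 J.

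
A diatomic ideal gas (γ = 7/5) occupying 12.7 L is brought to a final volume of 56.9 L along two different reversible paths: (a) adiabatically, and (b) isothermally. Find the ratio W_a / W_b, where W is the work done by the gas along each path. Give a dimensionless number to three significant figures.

W_a / W_b ≈ 0.752

Path (a) adiabatic: W = P₁V₁(1 − (V₁/V₂)^(γ−1))/(γ−1) → W_a/(P₁V₁) = 1.128.
Path (b) isothermal: W = P₁V₁ ln(V₂/V₁) → W_b/(P₁V₁) = 1.5.
W_a / W_b = 1.128 / 1.5 = 0.752.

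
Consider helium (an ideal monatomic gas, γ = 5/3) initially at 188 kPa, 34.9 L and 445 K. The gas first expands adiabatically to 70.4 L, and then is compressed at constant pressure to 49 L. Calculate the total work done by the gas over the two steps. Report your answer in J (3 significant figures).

W_total ≈ 2430 J

Step 1 (adiabatic): W = (P₁V₁ − P₂V₂)/(γ−1) = (6561 − 4110)/0.667 = 3677 J.
After step 1: P = 58.38 kPa, V = 70.4 L, T = 278.7 K.
Step 2 (isobaric): W = PΔV = (58.38 kPa)(49 − 70.4 L) = -1249 J.
W_total = 3677 − 1249 = 2428 J.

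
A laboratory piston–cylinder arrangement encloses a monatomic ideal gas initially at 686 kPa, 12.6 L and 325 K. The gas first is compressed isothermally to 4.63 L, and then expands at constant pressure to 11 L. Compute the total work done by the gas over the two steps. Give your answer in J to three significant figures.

W_total ≈ 3240 J

Step 1 (isothermal): W = P₁V₁ ln(V₂/V₁) = (8644) ln(4.63/12.6) = -8653 J.
After step 1: P = 1867 kPa, V = 4.63 L, T = 325 K.
Step 2 (isobaric): W = PΔV = (1867 kPa)(11 − 4.63 L) = 11892 J.
W_total = -8653 + 11892 = 3238 J.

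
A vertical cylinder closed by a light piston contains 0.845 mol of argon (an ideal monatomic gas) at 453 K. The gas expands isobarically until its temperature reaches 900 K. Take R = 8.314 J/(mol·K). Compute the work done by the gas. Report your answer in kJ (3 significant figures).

Isobaric: W = P ΔV = nR ΔT.
W = (0.845)(8.314)(900 − 453) = 3140 J.

W ≈ 3.14 kJ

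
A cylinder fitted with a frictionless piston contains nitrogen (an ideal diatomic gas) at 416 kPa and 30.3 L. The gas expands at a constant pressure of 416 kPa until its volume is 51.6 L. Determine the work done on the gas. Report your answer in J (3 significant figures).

W ≈ -8860 J

Isobaric: W = P ΔV.
W = (416 kPa)(51.6 − 30.3 L) = (416)(21.3) = 8861 J.
Work on gas = −W_by = -8861 J.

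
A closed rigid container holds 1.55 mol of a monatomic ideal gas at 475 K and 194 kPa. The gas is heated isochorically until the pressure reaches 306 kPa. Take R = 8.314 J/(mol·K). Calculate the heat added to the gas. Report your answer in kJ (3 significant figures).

Constant volume ⇒ W = 0, so Q = ΔU = nCᵥΔT with Cᵥ = 3R/2 = 12.47 J/(mol·K).
At constant V, T₂/T₁ = P₂/P₁ ⇒ ΔT = T₁(P₂/P₁ − 1) = 475·(306/194 − 1) = 274.2 K.
ΔU = (1.55)(12.47)(274.2) = 5301 J.

Q ≈ 5.30 kJ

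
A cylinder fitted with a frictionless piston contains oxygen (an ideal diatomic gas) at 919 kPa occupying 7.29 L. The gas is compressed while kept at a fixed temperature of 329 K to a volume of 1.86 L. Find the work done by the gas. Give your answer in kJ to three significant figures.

W ≈ -9.15 kJ

Isothermal: W = nRT ln(V₂/V₁) = P₁V₁ ln(V₂/V₁).
P₁V₁ = (919 kPa)(7.29 L) = 6700 J.
W = 6700 × ln(1.86/7.29) = 6700 × -1.366
W_by_gas = -9151 J.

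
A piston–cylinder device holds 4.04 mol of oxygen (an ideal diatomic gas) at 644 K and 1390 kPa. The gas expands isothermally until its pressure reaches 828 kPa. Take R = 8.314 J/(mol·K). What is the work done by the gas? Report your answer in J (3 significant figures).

W ≈ 11200 J

Isothermal process: W = nRT ln(V₂/V₁) = nRT ln(P₁/P₂).
W = (4.04)(8.314)(644) × ln(1390/828)
  = 21631 × ln(1.679) = 21631 × 0.518
W_by_gas = 11206 J.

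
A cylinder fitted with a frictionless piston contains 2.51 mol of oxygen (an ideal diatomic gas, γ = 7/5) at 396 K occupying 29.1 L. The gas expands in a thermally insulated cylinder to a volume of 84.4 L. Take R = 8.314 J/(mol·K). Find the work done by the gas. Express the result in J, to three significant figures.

Adiabatic: TV^(γ−1) = const with γ = 7/5.
T₂ = T₁ (V₁/V₂)^(γ−1) = 396 × (29.1/84.4)^0.4 = 396 × 0.6532 = 258.7 K.
W_by = nCᵥ(T₁ − T₂) = (2.51)(20.79)(396 − 258.7) = 7166 J.

W ≈ 7170 J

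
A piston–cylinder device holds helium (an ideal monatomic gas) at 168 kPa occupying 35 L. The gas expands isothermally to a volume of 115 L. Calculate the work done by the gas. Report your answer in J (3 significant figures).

Isothermal: W = nRT ln(V₂/V₁) = P₁V₁ ln(V₂/V₁).
P₁V₁ = (168 kPa)(35 L) = 5880 J.
W = 5880 × ln(115/35) = 5880 × 1.19
W_by_gas = 6995 J.

W ≈ 6990 J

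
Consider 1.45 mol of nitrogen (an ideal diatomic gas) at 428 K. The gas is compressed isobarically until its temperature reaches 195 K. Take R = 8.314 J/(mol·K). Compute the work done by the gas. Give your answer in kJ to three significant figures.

Isobaric: W = P ΔV = nR ΔT.
W = (1.45)(8.314)(195 − 428) = -2809 J.

W ≈ -2.81 kJ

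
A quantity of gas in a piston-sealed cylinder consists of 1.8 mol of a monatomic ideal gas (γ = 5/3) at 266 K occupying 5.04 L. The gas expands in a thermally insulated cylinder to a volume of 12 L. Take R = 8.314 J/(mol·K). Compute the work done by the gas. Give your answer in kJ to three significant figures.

W ≈ 2.62 kJ

Adiabatic: TV^(γ−1) = const with γ = 5/3.
T₂ = T₁ (V₁/V₂)^(γ−1) = 266 × (5.04/12)^0.667 = 266 × 0.5608 = 149.2 K.
W_by = nCᵥ(T₁ − T₂) = (1.8)(12.47)(266 − 149.2) = 2622 J.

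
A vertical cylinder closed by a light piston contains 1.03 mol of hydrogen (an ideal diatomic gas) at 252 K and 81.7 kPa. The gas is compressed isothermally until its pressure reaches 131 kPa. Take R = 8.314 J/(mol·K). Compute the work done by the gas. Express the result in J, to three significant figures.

Isothermal process: W = nRT ln(V₂/V₁) = nRT ln(P₁/P₂).
W = (1.03)(8.314)(252) × ln(81.7/131)
  = 2158 × ln(0.6237) = 2158 × -0.4721
W_by_gas = -1019 J.

W ≈ -1020 J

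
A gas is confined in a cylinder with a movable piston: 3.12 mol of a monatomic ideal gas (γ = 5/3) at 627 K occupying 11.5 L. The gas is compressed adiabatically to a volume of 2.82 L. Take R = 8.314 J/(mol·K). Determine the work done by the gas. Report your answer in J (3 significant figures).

Adiabatic: TV^(γ−1) = const with γ = 5/3.
T₂ = T₁ (V₁/V₂)^(γ−1) = 627 × (11.5/2.82)^0.667 = 627 × 2.553 = 1600 K.
W_by = nCᵥ(T₁ − T₂) = (3.12)(12.47)(627 − 1600) = -37875 J.

W ≈ -37900 J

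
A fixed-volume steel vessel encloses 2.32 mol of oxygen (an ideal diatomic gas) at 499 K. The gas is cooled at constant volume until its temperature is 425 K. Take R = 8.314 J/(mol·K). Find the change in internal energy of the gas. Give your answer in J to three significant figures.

ΔU ≈ -3570 J

Constant volume ⇒ W = 0, so Q = ΔU = nCᵥΔT with Cᵥ = 5R/2 = 20.79 J/(mol·K).
ΔU = (2.32)(20.79)(425 − 499) = -3568 J.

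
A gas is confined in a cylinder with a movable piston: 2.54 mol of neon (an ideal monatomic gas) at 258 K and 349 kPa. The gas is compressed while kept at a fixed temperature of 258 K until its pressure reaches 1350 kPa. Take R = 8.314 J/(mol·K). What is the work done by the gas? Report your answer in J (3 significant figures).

W ≈ -7370 J

Isothermal process: W = nRT ln(V₂/V₁) = nRT ln(P₁/P₂).
W = (2.54)(8.314)(258) × ln(349/1350)
  = 5448 × ln(0.2585) = 5448 × -1.353
W_by_gas = -7370 J.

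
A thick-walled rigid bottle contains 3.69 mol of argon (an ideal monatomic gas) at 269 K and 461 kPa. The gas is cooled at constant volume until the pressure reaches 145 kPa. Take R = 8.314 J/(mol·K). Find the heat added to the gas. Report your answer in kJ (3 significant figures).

Constant volume ⇒ W = 0, so Q = ΔU = nCᵥΔT with Cᵥ = 3R/2 = 12.47 J/(mol·K).
At constant V, T₂/T₁ = P₂/P₁ ⇒ ΔT = T₁(P₂/P₁ − 1) = 269·(145/461 − 1) = -184.4 K.
ΔU = (3.69)(12.47)(-184.4) = -8485 J.

Q ≈ -8.49 kJ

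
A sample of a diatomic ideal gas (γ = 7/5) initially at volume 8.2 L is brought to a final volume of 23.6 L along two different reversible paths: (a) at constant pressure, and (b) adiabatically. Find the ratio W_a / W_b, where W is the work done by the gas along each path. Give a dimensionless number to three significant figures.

Path (a) isobaric: W = P₁(V₂ − V₁) → W_a/(P₁V₁) = 1.878.
Path (b) adiabatic: W = P₁V₁(1 − (V₁/V₂)^(γ−1))/(γ−1) → W_b/(P₁V₁) = 0.862.
W_a / W_b = 1.878 / 0.862 = 2.179.

W_a / W_b ≈ 2.18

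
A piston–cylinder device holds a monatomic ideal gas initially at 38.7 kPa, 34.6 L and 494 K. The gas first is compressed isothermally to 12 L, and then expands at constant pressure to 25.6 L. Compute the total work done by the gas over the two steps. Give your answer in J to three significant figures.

W_total ≈ 99.6 J

Step 1 (isothermal): W = P₁V₁ ln(V₂/V₁) = (1339) ln(12/34.6) = -1418 J.
After step 1: P = 111.6 kPa, V = 12 L, T = 494 K.
Step 2 (isobaric): W = PΔV = (111.6 kPa)(25.6 − 12 L) = 1518 J.
W_total = -1418 + 1518 = 99.6 J.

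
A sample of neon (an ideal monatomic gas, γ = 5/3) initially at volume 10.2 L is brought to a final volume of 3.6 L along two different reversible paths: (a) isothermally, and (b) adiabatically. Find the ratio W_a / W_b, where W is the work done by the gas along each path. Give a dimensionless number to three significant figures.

W_a / W_b ≈ 0.693

Path (a) isothermal: W = P₁V₁ ln(V₂/V₁) → W_a/(P₁V₁) = -1.041.
Path (b) adiabatic: W = P₁V₁(1 − (V₁/V₂)^(γ−1))/(γ−1) → W_b/(P₁V₁) = -1.503.
W_a / W_b = -1.041 / -1.503 = 0.6927.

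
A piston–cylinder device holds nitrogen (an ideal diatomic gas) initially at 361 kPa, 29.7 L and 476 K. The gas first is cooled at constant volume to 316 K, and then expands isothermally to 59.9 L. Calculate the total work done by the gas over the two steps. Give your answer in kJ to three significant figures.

W_total ≈ 4.99 kJ

Step 1 (isochoric): W = 0 (constant volume).
After step 1: P = 239.7 kPa (V unchanged).
Step 2 (isothermal): W = P₁V₁ ln(V₂/V₁) = (7118) ln(59.9/29.7) = 4993 J.
W_total = 0 + 4993 = 4993 J.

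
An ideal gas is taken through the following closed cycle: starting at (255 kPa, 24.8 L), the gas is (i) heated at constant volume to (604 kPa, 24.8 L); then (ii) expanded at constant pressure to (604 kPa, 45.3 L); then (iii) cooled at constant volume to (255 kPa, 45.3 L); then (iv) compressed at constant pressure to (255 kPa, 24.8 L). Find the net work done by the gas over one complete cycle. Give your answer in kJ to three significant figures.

Constant-volume legs do no work.
W(ii) = (604)(45.3 − 24.8) = 12382 J; W(iv) = (255)(24.8 − 45.3) = -5227 J.
W_net = 12382 − 5227 = 7154 J (the clockwise enclosed area).

W_net ≈ 7.15 kJ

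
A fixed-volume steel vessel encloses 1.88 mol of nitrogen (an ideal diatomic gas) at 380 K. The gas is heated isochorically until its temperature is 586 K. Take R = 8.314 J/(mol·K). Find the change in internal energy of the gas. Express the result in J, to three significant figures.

Constant volume ⇒ W = 0, so Q = ΔU = nCᵥΔT with Cᵥ = 5R/2 = 20.79 J/(mol·K).
ΔU = (1.88)(20.79)(586 − 380) = 8050 J.

ΔU ≈ 8050 J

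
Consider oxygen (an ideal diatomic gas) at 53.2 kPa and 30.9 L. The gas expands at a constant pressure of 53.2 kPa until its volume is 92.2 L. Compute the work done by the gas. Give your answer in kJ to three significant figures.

Isobaric: W = P ΔV.
W = (53.2 kPa)(92.2 − 30.9 L) = (53.2)(61.3) = 3261 J.

W ≈ 3.26 kJ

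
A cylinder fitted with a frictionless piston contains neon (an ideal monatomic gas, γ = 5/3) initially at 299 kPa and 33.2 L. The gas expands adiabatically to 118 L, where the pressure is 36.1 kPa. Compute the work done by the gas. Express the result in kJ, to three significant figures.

Adiabatic: W = (P₁V₁ − P₂V₂)/(γ − 1) with γ = 5/3.
P₁V₁ = 9927 J, P₂V₂ = 4260 J.
W = (9927 − 4260) / 0.6667 = 8500 J.

W ≈ 8.50 kJ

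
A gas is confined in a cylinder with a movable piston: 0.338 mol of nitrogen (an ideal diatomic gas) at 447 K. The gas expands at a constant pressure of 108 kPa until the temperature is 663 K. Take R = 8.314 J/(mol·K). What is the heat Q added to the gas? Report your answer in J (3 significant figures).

Q ≈ 2120 J

Isobaric: W = nRΔT = (0.338)(8.314)(216) = 607 J.
ΔU = nCᵥΔT with Cᵥ = 5R/2: ΔU = (0.338)(20.79)(216) = 1517 J.
Q = ΔU + W = 1517 + 607 = 2124 J.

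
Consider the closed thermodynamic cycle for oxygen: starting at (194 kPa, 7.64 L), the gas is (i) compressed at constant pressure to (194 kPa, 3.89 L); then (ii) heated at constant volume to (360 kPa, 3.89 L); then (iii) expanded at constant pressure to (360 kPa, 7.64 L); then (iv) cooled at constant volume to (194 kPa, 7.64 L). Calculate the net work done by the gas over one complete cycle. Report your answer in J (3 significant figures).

Constant-volume legs do no work.
W(i) = (194)(3.89 − 7.64) = -727.5 J; W(iii) = (360)(7.64 − 3.89) = 1350 J.
W_net = -727.5 + 1350 = 622.5 J (the clockwise enclosed area).

W_net ≈ 622 J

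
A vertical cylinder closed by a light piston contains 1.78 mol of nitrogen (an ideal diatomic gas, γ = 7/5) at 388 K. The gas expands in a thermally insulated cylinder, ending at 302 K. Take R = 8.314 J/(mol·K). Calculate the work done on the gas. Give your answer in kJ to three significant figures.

W ≈ -3.18 kJ

Adiabatic ⇒ Q = 0, so W_by = −ΔU = nCᵥ(T₁ − T₂).
Cᵥ = 5R/2 = 20.79 J/(mol·K).
W = (1.78)(20.79)(388 − 302) = 3182 J.
Work on gas = −W_by = -3182 J.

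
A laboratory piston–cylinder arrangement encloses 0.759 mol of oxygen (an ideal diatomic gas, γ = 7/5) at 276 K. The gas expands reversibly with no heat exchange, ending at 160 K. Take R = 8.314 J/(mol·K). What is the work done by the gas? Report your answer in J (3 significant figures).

Adiabatic ⇒ Q = 0, so W_by = −ΔU = nCᵥ(T₁ − T₂).
Cᵥ = 5R/2 = 20.79 J/(mol·K).
W = (0.759)(20.79)(276 − 160) = 1830 J.

W ≈ 1830 J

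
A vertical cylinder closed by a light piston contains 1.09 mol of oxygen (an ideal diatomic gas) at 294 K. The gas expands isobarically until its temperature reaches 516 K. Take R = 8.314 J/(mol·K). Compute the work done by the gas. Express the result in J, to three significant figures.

W ≈ 2010 J

Isobaric: W = P ΔV = nR ΔT.
W = (1.09)(8.314)(516 − 294) = 2012 J.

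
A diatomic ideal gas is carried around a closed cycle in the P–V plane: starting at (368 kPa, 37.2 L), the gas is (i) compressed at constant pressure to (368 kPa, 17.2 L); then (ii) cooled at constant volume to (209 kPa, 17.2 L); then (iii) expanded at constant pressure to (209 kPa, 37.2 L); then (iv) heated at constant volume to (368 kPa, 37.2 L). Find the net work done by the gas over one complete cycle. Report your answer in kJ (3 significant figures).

Constant-volume legs do no work.
W(i) = (368)(17.2 − 37.2) = -7360 J; W(iii) = (209)(37.2 − 17.2) = 4180 J.
W_net = -7360 + 4180 = -3180 J (the counter-clockwise enclosed area).

W_net ≈ -3.18 kJ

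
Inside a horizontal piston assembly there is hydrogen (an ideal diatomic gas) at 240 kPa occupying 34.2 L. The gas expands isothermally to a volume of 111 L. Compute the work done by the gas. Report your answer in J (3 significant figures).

W ≈ 9660 J

Isothermal: W = nRT ln(V₂/V₁) = P₁V₁ ln(V₂/V₁).
P₁V₁ = (240 kPa)(34.2 L) = 8208 J.
W = 8208 × ln(111/34.2) = 8208 × 1.177
W_by_gas = 9663 J.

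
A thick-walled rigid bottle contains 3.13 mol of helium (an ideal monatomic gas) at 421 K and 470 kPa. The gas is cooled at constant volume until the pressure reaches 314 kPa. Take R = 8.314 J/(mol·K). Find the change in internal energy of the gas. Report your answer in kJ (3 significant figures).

Constant volume ⇒ W = 0, so Q = ΔU = nCᵥΔT with Cᵥ = 3R/2 = 12.47 J/(mol·K).
At constant V, T₂/T₁ = P₂/P₁ ⇒ ΔT = T₁(P₂/P₁ − 1) = 421·(314/470 − 1) = -139.7 K.
ΔU = (3.13)(12.47)(-139.7) = -5454 J.

ΔU ≈ -5.45 kJ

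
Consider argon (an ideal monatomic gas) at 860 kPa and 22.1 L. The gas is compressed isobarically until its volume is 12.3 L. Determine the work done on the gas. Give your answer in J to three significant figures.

W ≈ 8430 J

Isobaric: W = P ΔV.
W = (860 kPa)(12.3 − 22.1 L) = (860)(-9.8) = -8428 J.
Work on gas = −W_by = 8428 J.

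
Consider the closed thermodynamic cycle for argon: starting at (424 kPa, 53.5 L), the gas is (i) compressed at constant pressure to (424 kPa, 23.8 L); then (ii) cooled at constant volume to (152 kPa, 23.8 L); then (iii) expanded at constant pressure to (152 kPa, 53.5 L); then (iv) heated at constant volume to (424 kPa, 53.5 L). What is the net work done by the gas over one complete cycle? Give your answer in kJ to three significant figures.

Constant-volume legs do no work.
W(i) = (424)(23.8 − 53.5) = -12593 J; W(iii) = (152)(53.5 − 23.8) = 4514 J.
W_net = -12593 + 4514 = -8078 J (the counter-clockwise enclosed area).

W_net ≈ -8.08 kJ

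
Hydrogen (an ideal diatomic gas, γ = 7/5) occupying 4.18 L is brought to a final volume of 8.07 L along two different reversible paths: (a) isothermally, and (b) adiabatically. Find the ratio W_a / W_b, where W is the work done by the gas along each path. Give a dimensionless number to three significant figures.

W_a / W_b ≈ 1.14

Path (a) isothermal: W = P₁V₁ ln(V₂/V₁) → W_a/(P₁V₁) = 0.6578.
Path (b) adiabatic: W = P₁V₁(1 − (V₁/V₂)^(γ−1))/(γ−1) → W_b/(P₁V₁) = 0.5784.
W_a / W_b = 0.6578 / 0.5784 = 1.137.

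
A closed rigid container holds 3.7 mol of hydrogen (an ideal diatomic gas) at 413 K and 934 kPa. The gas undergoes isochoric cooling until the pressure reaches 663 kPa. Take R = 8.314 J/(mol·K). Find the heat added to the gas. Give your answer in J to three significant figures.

Q ≈ -9220 J

Constant volume ⇒ W = 0, so Q = ΔU = nCᵥΔT with Cᵥ = 5R/2 = 20.79 J/(mol·K).
At constant V, T₂/T₁ = P₂/P₁ ⇒ ΔT = T₁(P₂/P₁ − 1) = 413·(663/934 − 1) = -119.8 K.
ΔU = (3.7)(20.79)(-119.8) = -9216 J.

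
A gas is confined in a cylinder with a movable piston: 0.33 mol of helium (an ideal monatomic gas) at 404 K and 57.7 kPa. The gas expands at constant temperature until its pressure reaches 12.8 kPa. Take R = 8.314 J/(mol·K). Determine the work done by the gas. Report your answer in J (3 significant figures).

W ≈ 1670 J

Isothermal process: W = nRT ln(V₂/V₁) = nRT ln(P₁/P₂).
W = (0.33)(8.314)(404) × ln(57.7/12.8)
  = 1108 × ln(4.508) = 1108 × 1.506
W_by_gas = 1669 J.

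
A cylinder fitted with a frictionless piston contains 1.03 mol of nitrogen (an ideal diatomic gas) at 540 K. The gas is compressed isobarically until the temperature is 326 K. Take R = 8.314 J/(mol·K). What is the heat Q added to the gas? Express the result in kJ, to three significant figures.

Isobaric: W = nRΔT = (1.03)(8.314)(-214) = -1833 J.
ΔU = nCᵥΔT with Cᵥ = 5R/2: ΔU = (1.03)(20.79)(-214) = -4581 J.
Q = ΔU + W = -4581 − 1833 = -6414 J.

Q ≈ -6.41 kJ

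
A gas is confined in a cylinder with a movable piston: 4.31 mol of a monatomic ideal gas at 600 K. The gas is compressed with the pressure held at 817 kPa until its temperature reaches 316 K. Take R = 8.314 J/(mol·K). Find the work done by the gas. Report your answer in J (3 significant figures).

W ≈ -10200 J

Isobaric: W = P ΔV = nR ΔT.
W = (4.31)(8.314)(316 − 600) = -10177 J.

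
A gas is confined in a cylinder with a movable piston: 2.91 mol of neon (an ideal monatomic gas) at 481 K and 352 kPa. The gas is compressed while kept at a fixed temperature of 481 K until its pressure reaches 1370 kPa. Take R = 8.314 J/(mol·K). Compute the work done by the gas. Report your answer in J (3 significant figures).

W ≈ -15800 J

Isothermal process: W = nRT ln(V₂/V₁) = nRT ln(P₁/P₂).
W = (2.91)(8.314)(481) × ln(352/1370)
  = 11637 × ln(0.2569) = 11637 × -1.359
W_by_gas = -15814 J.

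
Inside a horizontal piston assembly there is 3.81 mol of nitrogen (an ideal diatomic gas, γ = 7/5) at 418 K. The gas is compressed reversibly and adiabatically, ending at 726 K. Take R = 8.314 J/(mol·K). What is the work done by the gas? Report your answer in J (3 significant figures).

Adiabatic ⇒ Q = 0, so W_by = −ΔU = nCᵥ(T₁ − T₂).
Cᵥ = 5R/2 = 20.79 J/(mol·K).
W = (3.81)(20.79)(418 − 726) = -24391 J.

W ≈ -24400 J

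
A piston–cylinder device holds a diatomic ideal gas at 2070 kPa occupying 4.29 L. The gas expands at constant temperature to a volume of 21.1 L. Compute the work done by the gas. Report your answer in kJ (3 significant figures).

Isothermal: W = nRT ln(V₂/V₁) = P₁V₁ ln(V₂/V₁).
P₁V₁ = (2070 kPa)(4.29 L) = 8880 J.
W = 8880 × ln(21.1/4.29) = 8880 × 1.593
W_by_gas = 14146 J.

W ≈ 14.1 kJ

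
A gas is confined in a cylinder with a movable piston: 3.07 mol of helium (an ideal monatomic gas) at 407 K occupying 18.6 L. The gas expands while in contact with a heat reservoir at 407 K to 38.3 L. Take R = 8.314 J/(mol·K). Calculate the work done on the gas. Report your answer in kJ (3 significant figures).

W ≈ -7.50 kJ

Isothermal: W = nRT ln(V₂/V₁).
W = (3.07)(8.314)(407) × ln(38.3/18.6)
  = 10388 × 0.7223
W_by_gas = 7503 J; work on gas = −W_by = -7503 J.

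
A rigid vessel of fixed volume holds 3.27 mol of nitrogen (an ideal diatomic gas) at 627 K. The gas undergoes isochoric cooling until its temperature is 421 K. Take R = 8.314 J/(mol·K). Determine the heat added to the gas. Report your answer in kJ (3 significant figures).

Q ≈ -14.0 kJ

Constant volume ⇒ W = 0, so Q = ΔU = nCᵥΔT with Cᵥ = 5R/2 = 20.79 J/(mol·K).
ΔU = (3.27)(20.79)(421 − 627) = -14001 J.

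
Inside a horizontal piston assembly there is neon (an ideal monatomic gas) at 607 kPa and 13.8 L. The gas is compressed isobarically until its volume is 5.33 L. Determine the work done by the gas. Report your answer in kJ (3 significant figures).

Isobaric: W = P ΔV.
W = (607 kPa)(5.33 − 13.8 L) = (607)(-8.47) = -5141 J.

W ≈ -5.14 kJ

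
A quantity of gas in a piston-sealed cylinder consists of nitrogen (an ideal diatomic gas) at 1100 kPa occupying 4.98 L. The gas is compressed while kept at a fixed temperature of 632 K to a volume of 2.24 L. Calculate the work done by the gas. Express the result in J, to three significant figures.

W ≈ -4380 J

Isothermal: W = nRT ln(V₂/V₁) = P₁V₁ ln(V₂/V₁).
P₁V₁ = (1100 kPa)(4.98 L) = 5478 J.
W = 5478 × ln(2.24/4.98) = 5478 × -0.799
W_by_gas = -4377 J.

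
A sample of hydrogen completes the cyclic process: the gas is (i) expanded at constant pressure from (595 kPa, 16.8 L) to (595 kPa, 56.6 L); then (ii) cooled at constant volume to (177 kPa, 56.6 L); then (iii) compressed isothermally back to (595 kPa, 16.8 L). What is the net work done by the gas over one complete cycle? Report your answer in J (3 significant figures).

W_net ≈ 11500 J

Leg (i): W = PΔV = (595)(56.6 − 16.8) = 23681 J.
Leg (ii): W = 0.
Leg (iii): W = PᵢVᵢ ln(V_f/Vᵢ) = (10018) ln(16.8/56.6) = -12168 J.
W_net = 23681 − 12168 = 11513 J.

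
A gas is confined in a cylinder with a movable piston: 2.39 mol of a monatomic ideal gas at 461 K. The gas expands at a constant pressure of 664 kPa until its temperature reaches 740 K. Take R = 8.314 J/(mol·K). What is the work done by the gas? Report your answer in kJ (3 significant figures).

W ≈ 5.54 kJ

Isobaric: W = P ΔV = nR ΔT.
W = (2.39)(8.314)(740 − 461) = 5544 J.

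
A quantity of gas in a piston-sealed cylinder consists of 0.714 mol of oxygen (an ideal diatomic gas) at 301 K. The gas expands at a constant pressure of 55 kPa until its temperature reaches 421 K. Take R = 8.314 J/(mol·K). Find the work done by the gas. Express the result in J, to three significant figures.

W ≈ 712 J

Isobaric: W = P ΔV = nR ΔT.
W = (0.714)(8.314)(421 − 301) = 712.3 J.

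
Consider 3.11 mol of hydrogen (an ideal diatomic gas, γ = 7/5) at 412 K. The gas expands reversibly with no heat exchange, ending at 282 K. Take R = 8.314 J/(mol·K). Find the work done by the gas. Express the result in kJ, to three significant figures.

Adiabatic ⇒ Q = 0, so W_by = −ΔU = nCᵥ(T₁ − T₂).
Cᵥ = 5R/2 = 20.79 J/(mol·K).
W = (3.11)(20.79)(412 − 282) = 8403 J.

W ≈ 8.40 kJ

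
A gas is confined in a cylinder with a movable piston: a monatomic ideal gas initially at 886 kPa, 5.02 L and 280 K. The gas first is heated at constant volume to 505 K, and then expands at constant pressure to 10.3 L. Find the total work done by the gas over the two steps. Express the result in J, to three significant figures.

Step 1 (isochoric): W = 0 (constant volume).
After step 1: P = 1598 kPa (V unchanged).
Step 2 (isobaric): W = PΔV = (1598 kPa)(10.3 − 5.02 L) = 8437 J.
W_total = 0 + 8437 = 8437 J.

W_total ≈ 8440 J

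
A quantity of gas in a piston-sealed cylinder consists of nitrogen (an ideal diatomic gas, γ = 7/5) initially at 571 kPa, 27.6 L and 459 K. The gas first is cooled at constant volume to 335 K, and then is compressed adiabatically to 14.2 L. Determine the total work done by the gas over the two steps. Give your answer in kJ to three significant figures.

Step 1 (isochoric): W = 0 (constant volume).
After step 1: P = 416.7 kPa (V unchanged).
Step 2 (adiabatic): W = (P₁V₁ − P₂V₂)/(γ−1) = (11502 − 15005)/0.4 = -8756 J.
W_total = 0 − 8756 = -8756 J.

W_total ≈ -8.76 kJ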